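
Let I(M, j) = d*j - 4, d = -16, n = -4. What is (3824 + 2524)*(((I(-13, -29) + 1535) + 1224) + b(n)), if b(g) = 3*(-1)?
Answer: 20415168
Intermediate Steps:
I(M, j) = -4 - 16*j (I(M, j) = -16*j - 4 = -4 - 16*j)
b(g) = -3
(3824 + 2524)*(((I(-13, -29) + 1535) + 1224) + b(n)) = (3824 + 2524)*((((-4 - 16*(-29)) + 1535) + 1224) - 3) = 6348*((((-4 + 464) + 1535) + 1224) - 3) = 6348*(((460 + 1535) + 1224) - 3) = 6348*((1995 + 1224) - 3) = 6348*(3219 - 3) = 6348*3216 = 20415168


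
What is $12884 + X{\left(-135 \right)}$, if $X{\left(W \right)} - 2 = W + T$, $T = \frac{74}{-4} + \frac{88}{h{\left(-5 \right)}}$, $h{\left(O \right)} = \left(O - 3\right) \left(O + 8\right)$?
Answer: $\frac{76373}{6} \approx 12729.0$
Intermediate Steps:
$h{\left(O \right)} = \left(-3 + O\right) \left(8 + O\right)$
$T = - \frac{133}{6}$ ($T = \frac{74}{-4} + \frac{88}{-24 + \left(-5\right)^{2} + 5 \left(-5\right)} = 74 \left(- \frac{1}{4}\right) + \frac{88}{-24 + 25 - 25} = - \frac{37}{2} + \frac{88}{-24} = - \frac{37}{2} + 88 \left(- \frac{1}{24}\right) = - \frac{37}{2} - \frac{11}{3} = - \frac{133}{6} \approx -22.167$)
$X{\left(W \right)} = - \frac{121}{6} + W$ ($X{\left(W \right)} = 2 + \left(W - \frac{133}{6}\right) = 2 + \left(- \frac{133}{6} + W\right) = - \frac{121}{6} + W$)
$12884 + X{\left(-135 \right)} = 12884 - \frac{931}{6} = \frac{76373}{6}$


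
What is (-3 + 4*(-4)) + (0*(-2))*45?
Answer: -19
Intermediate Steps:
(-3 + 4*(-4)) + (0*(-2))*45 = (-3 - 16) + 0*45 = -19 + 0 = -19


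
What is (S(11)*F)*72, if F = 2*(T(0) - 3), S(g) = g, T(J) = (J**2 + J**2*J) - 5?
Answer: -12672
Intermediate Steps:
T(J) = -5 + J**2 + J**3 (T(J) = (J**2 + J**3) - 5 = -5 + J**2 + J**3)
F = -16 (F = 2*((-5 + 0**2 + 0**3) - 3) = 2*((-5 + 0 + 0) - 3) = 2*(-5 - 3) = 2*(-8) = -16)
(S(11)*F)*72 = (11*(-16))*72 = -176*72 = -12672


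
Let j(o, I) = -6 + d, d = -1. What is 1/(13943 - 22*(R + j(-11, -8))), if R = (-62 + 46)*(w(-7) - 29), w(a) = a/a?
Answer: 1/4241 ≈ 0.00023579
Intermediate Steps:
w(a) = 1
j(o, I) = -7 (j(o, I) = -6 - 1 = -7)
R = 448 (R = (-62 + 46)*(1 - 29) = -16*(-28) = 448)
1/(13943 - 22*(R + j(-11, -8))) = 1/(13943 - 22*(448 - 7)) = 1/(13943 - 22*441) = 1/(13943 - 9702) = 1/4241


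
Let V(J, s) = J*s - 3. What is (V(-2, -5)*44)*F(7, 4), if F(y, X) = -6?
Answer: -1848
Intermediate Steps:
V(J, s) = -3 + J*s
(V(-2, -5)*44)*F(7, 4) = ((-3 - 2*(-5))*44)*(-6) = ((-3 + 10)*44)*(-6) = (7*44)*(-6) = 308*(-6) = -1848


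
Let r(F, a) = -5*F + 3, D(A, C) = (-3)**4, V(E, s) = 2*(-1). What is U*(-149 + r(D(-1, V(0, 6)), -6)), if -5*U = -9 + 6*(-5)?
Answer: -21489/5 ≈ -4297.8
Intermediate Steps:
V(E, s) = -2
D(A, C) = 81
U = 39/5 (U = -(-9 + 6*(-5))/5 = -(-9 - 30)/5 = -1/5*(-39) = 39/5 ≈ 7.8000)
r(F, a) = 3 - 5*F
U*(-149 + r(D(-1, V(0, 6)), -6)) = 39*(-149 + (3 - 5*81))/5 = 39*(-149 + (3 - 405))/5 = 39*(-149 - 402)/5 = (39/5)*(-551) = -21489/5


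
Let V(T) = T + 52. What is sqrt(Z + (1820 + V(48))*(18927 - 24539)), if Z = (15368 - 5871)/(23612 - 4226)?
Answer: I*sqrt(449938108941222)/6462 ≈ 3282.5*I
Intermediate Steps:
V(T) = 52 + T
Z = 9497/19386 ≈ 0.48989
sqrt(Z + (1820 + V(48))*(18927 - 24539)) = sqrt(9497/19386 + (1820 + (52 + 48))*(18927 - 24539)) = sqrt(9497/19386 + (1820 + 100)*(-5612)) = sqrt(9497/19386 + 1920*(-5612)) = sqrt(9497/19386 - 10775040) = sqrt(-208884915943/19386) = I*sqrt(449938108941222)/6462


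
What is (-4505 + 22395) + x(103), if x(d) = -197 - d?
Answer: 17590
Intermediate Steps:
(-4505 + 22395) + x(103) = (-4505 + 22395) + (-197 - 1*103) = 17890 + (-197 - 103) = 17890 - 300 = 17590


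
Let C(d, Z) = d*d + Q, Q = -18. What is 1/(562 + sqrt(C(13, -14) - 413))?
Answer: 281/158053 - I*sqrt(262)/316106 ≈ 0.0017779 - 5.1206e-5*I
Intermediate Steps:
C(d, Z) = -18 + d**2 (C(d, Z) = d*d - 18 = d**2 - 18 = -18 + d**2)
1/(562 + sqrt(C(13, -14) - 413)) = 1/(562 + sqrt((-18 + 13**2) - 413)) = 1/(562 + sqrt((-18 + 169) - 413)) = 1/(562 + sqrt(151 - 413)) = 1/(562 + sqrt(-262)) = 1/(562 + I*sqrt(262))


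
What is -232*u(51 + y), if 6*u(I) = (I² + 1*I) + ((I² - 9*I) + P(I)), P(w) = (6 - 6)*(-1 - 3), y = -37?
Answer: -32480/3 ≈ -10827.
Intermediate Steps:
P(w) = 0 (P(w) = 0*(-4) = 0)
u(I) = -4*I/3 + I²/3 (u(I) = ((I² + 1*I) + ((I² - 9*I) + 0))/6 = ((I² + I) + (I² - 9*I))/6 = ((I + I²) + (I² - 9*I))/6 = (-8*I + 2*I²)/6 = -4*I/3 + I²/3)
-232*u(51 + y) = -232*(51 - 37)*(-4 + (51 - 37))/3 = -232*14*(-4 + 14)/3 = -232*14*10/3 = -232*140/3 = -32480/3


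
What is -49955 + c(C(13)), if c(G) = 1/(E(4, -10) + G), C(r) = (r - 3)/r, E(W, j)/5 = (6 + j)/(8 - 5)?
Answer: -11489689/230 ≈ -49955.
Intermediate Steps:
E(W, j) = 10 + 5*j/3 (E(W, j) = 5*((6 + j)/(8 - 5)) = 5*((6 + j)/3) = 5*((6 + j)*(⅓)) = 5*(2 + j/3) = 10 + 5*j/3)
C(r) = (-3 + r)/r
c(G) = 1/(-20/3 + G) (c(G) = 1/((10 + (5/3)*(-10)) + G) = 1/((10 - 50/3) + G) = 1/(-20/3 + G))
-49955 + c(C(13)) = -49955 + 3/(-20 + 3*((-3 + 13)/13)) = -49955 + 3/(-20 + 3*((1/13)*10)) = -49955 + 3/(-20 + 3*(10/13)) = -49955 + 3/(-20 + 30/13) = -49955 + 3/(-230/13) = -49955 + 3*(-13/230) = -49955 - 39/230 = -11489689/230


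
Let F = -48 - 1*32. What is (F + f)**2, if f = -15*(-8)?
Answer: 1600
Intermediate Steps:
f = 120
F = -80 (F = -48 - 32 = -80)
(F + f)**2 = (-80 + 120)**2 = 40**2 = 1600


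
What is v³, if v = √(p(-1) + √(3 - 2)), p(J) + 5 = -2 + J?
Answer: -7*I*√7 ≈ -18.52*I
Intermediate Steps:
p(J) = -7 + J (p(J) = -5 + (-2 + J) = -7 + J)
v = I*√7 (v = √((-7 - 1) + √(3 - 2)) = √(-8 + √1) = √(-8 + 1) = √(-7) = I*√7 ≈ 2.6458*I)
v³ = (I*√7)³ = -7*I*√7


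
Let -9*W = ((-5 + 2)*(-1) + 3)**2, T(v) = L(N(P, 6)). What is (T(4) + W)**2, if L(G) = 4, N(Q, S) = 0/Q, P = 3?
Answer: 0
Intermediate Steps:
N(Q, S) = 0
T(v) = 4
W = -4 (W = -((-5 + 2)*(-1) + 3)**2/9 = -(-3*(-1) + 3)**2/9 = -(3 + 3)**2/9 = -1/9*6**2 = -1/9*36 = -4)
(T(4) + W)**2 = (4 - 4)**2 = 0**2 = 0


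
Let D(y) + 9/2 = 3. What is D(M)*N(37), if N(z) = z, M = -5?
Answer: -111/2 ≈ -55.500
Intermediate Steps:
D(y) = -3/2 (D(y) = -9/2 + 3 = -3/2)
D(M)*N(37) = -3/2*37 = -111/2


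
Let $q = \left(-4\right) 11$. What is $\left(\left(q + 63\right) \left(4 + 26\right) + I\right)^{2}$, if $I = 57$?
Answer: $393129$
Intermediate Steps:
$q = -44$
$\left(\left(q + 63\right) \left(4 + 26\right) + I\right)^{2} = \left(\left(-44 + 63\right) \left(4 + 26\right) + 57\right)^{2} = \left(19 \cdot 30 + 57\right)^{2} = \left(570 + 57\right)^{2} = 627^{2} = 393129$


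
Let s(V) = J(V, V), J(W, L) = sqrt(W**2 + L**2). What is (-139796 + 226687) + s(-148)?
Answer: 86891 + 148*sqrt(2) ≈ 87100.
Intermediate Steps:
J(W, L) = sqrt(L**2 + W**2)
s(V) = sqrt(2)*sqrt(V**2) (s(V) = sqrt(V**2 + V**2) = sqrt(2*V**2) = sqrt(2)*sqrt(V**2))
(-139796 + 226687) + s(-148) = (-139796 + 226687) + sqrt(2)*sqrt((-148)**2) = 86891 + sqrt(2)*sqrt(21904) = 86891 + sqrt(2)*148 = 86891 + 148*sqrt(2)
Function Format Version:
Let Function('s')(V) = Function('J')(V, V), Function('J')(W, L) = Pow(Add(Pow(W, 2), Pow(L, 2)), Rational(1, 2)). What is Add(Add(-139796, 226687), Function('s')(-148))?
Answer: Add(86891, Mul(148, Pow(2, Rational(1, 2)))) ≈ 87100.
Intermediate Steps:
Function('J')(W, L) = Pow(Add(Pow(L, 2), Pow(W, 2)), Rational(1, 2))
Function('s')(V) = Mul(Pow(2, Rational(1, 2)), Pow(Pow(V, 2), Rational(1, 2))) (Function('s')(V) = Pow(Add(Pow(V, 2), Pow(V, 2)), Rational(1, 2)) = Pow(Mul(2, Pow(V, 2)), Rational(1, 2)) = Mul(Pow(2, Rational(1, 2)), Pow(Pow(V, 2), Rational(1, 2))))
Add(Add(-139796, 226687), Function('s')(-148)) = Add(Add(-139796, 226687), Mul(Pow(2, Rational(1, 2)), Pow(Pow(-148, 2), Rational(1, 2)))) = Add(86891, Mul(Pow(2, Rational(1, 2)), Pow(21904, Rational(1, 2)))) = Add(86891, Mul(Pow(2, Rational(1, 2)), 148)) = Add(86891, Mul(148, Pow(2, Rational(1, 2))))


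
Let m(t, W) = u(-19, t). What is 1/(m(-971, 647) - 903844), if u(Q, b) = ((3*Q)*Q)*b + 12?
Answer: -1/1955425 ≈ -5.1140e-7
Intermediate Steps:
u(Q, b) = 12 + 3*b*Q**2 (u(Q, b) = (3*Q**2)*b + 12 = 3*b*Q**2 + 12 = 12 + 3*b*Q**2)
m(t, W) = 12 + 1083*t (m(t, W) = 12 + 3*t*(-19)**2 = 12 + 3*t*361 = 12 + 1083*t)
1/(m(-971, 647) - 903844) = 1/((12 + 1083*(-971)) - 903844) = 1/((12 - 1051593) - 903844) = 1/(-1051581 - 903844) = 1/(-1955425) = -1/1955425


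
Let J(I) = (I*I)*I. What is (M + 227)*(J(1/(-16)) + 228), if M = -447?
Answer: -51363785/1024 ≈ -50160.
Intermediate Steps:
J(I) = I**3 (J(I) = I**2*I = I**3)
(M + 227)*(J(1/(-16)) + 228) = (-447 + 227)*((1/(-16))**3 + 228) = -220*((-1/16)**3 + 228) = -220*(-1/4096 + 228) = -220*933887/4096 = -51363785/1024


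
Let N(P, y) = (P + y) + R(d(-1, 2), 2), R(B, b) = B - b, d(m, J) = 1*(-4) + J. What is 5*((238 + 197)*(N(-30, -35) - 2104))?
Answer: -4726275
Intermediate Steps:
d(m, J) = -4 + J
N(P, y) = -4 + P + y (N(P, y) = (P + y) + ((-4 + 2) - 1*2) = (P + y) + (-2 - 2) = (P + y) - 4 = -4 + P + y)
5*((238 + 197)*(N(-30, -35) - 2104)) = 5*((238 + 197)*((-4 - 30 - 35) - 2104)) = 5*(435*(-69 - 2104)) = 5*(435*(-2173)) = 5*(-945255) = -4726275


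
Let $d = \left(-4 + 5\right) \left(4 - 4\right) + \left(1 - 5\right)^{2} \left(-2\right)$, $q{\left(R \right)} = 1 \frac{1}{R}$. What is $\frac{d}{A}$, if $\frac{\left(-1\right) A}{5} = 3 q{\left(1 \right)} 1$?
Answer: $\frac{32}{15} \approx 2.1333$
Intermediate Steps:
$q{\left(R \right)} = \frac{1}{R}$
$A = -15$ ($A = - 5 \cdot \frac{3}{1} \cdot 1 = - 5 \cdot 3 \cdot 1 \cdot 1 = - 5 \cdot 3 \cdot 1 = \left(-5\right) 3 = -15$)
$d = -32$ ($d = 1 \cdot 0 + \left(-4\right)^{2} \left(-2\right) = 0 + 16 \left(-2\right) = 0 - 32 = -32$)
$\frac{d}{A} = - \frac{32}{-15} = \left(-32\right) \left(- \frac{1}{15}\right) = \frac{32}{15}$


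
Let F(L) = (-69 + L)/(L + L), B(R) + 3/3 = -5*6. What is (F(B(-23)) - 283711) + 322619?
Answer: 1206198/31 ≈ 38910.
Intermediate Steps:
B(R) = -31 (B(R) = -1 - 5*6 = -1 - 30 = -31)
F(L) = (-69 + L)/(2*L) (F(L) = (-69 + L)/((2*L)) = (-69 + L)*(1/(2*L)) = (-69 + L)/(2*L))
(F(B(-23)) - 283711) + 322619 = ((½)*(-69 - 31)/(-31) - 283711) + 322619 = ((½)*(-1/31)*(-100) - 283711) + 322619 = (50/31 - 283711) + 322619 = -8794991/31 + 322619 = 1206198/31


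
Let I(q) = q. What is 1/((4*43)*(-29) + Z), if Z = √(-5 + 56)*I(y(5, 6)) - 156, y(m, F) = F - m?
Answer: -5144/26460685 - √51/26460685 ≈ -0.00019467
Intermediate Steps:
Z = -156 + √51 (Z = √(-5 + 56)*(6 - 1*5) - 156 = √51*(6 - 5) - 156 = √51*1 - 156 = √51 - 156 = -156 + √51 ≈ -148.86)
1/((4*43)*(-29) + Z) = 1/((4*43)*(-29) + (-156 + √51)) = 1/(172*(-29) + (-156 + √51)) = 1/(-4988 + (-156 + √51)) = 1/(-5144 + √51)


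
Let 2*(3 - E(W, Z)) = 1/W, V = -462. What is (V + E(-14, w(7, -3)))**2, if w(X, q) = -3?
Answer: 165148201/784 ≈ 2.1065e+5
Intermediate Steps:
E(W, Z) = 3 - 1/(2*W)
(V + E(-14, w(7, -3)))**2 = (-462 + (3 - 1/2/(-14)))**2 = (-462 + (3 - 1/2*(-1/14)))**2 = (-462 + (3 + 1/28))**2 = (-462 + 85/28)**2 = (-12851/28)**2 = 165148201/784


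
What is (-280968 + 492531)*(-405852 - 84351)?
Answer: -103708817289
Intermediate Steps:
(-280968 + 492531)*(-405852 - 84351) = 211563*(-490203) = -103708817289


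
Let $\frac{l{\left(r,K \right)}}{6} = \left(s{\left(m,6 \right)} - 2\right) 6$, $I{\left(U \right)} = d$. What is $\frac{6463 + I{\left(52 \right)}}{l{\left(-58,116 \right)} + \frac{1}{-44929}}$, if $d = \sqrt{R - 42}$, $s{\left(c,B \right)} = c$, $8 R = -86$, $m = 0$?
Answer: $- \frac{290376127}{3234889} - \frac{44929 i \sqrt{211}}{6469778} \approx -89.764 - 0.10087 i$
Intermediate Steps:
$R = - \frac{43}{4}$ ($R = \frac{1}{8} \left(-86\right) = - \frac{43}{4} \approx -10.75$)
$d = \frac{i \sqrt{211}}{2}$ ($d = \sqrt{- \frac{43}{4} - 42} = \sqrt{- \frac{211}{4}} = \frac{i \sqrt{211}}{2} \approx 7.2629 i$)
$I{\left(U \right)} = \frac{i \sqrt{211}}{2}$
$l{\left(r,K \right)} = -72$ ($l{\left(r,K \right)} = 6 \left(0 - 2\right) 6 = 6 \left(\left(-2\right) 6\right) = 6 \left(-12\right) = -72$)
$\frac{6463 + I{\left(52 \right)}}{l{\left(-58,116 \right)} + \frac{1}{-44929}} = \frac{6463 + \frac{i \sqrt{211}}{2}}{-72 + \frac{1}{-44929}} = \frac{6463 + \frac{i \sqrt{211}}{2}}{-72 - \frac{1}{44929}} = \frac{6463 + \frac{i \sqrt{211}}{2}}{- \frac{3234889}{44929}} = \left(6463 + \frac{i \sqrt{211}}{2}\right) \left(- \frac{44929}{3234889}\right) = - \frac{290376127}{3234889} - \frac{44929 i \sqrt{211}}{6469778}$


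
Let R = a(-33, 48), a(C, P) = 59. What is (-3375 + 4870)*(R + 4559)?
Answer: 6903910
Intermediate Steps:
R = 59
(-3375 + 4870)*(R + 4559) = (-3375 + 4870)*(59 + 4559) = 1495*4618 = 6903910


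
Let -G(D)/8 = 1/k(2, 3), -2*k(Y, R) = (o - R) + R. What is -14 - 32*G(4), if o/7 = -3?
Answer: 218/21 ≈ 10.381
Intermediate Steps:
o = -21 (o = 7*(-3) = -21)
k(Y, R) = 21/2 (k(Y, R) = -((-21 - R) + R)/2 = -½*(-21) = 21/2)
G(D) = -16/21 (G(D) = -8/21/2 = -8*2/21 = -16/21)
-14 - 32*G(4) = -14 - 32*(-16/21) = -14 + 512/21 = 218/21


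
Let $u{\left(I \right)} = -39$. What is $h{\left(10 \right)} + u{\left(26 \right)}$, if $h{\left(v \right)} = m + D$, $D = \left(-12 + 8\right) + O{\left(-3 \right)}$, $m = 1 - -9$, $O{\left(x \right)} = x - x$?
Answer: $-33$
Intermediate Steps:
$O{\left(x \right)} = 0$
$m = 10$ ($m = 1 + 9 = 10$)
$D = -4$ ($D = \left(-12 + 8\right) + 0 = -4 + 0 = -4$)
$h{\left(v \right)} = 6$ ($h{\left(v \right)} = 10 - 4 = 6$)
$h{\left(10 \right)} + u{\left(26 \right)} = 6 - 39 = -33$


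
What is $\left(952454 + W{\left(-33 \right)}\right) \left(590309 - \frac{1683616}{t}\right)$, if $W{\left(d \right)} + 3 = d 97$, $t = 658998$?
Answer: $\frac{184634235176312750}{329499} \approx 5.6035 \cdot 10^{11}$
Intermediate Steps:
$W{\left(d \right)} = -3 + 97 d$ ($W{\left(d \right)} = -3 + d 97 = -3 + 97 d$)
$\left(952454 + W{\left(-33 \right)}\right) \left(590309 - \frac{1683616}{t}\right) = \left(952454 + \left(-3 + 97 \left(-33\right)\right)\right) \left(590309 - \frac{1683616}{658998}\right) = \left(952454 - 3204\right) \left(590309 - \frac{841808}{329499}\right) = 949250 \cdot \frac{194505383383}{329499} = \frac{184634235176312750}{329499}$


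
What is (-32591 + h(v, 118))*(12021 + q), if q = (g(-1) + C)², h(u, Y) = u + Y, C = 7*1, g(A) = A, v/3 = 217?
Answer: -383677854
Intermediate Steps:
v = 651 (v = 3*217 = 651)
C = 7
h(u, Y) = Y + u
q = 36 (q = (-1 + 7)² = 6² = 36)
(-32591 + h(v, 118))*(12021 + q) = (-32591 + (118 + 651))*(12021 + 36) = (-32591 + 769)*12057 = -31822*12057 = -383677854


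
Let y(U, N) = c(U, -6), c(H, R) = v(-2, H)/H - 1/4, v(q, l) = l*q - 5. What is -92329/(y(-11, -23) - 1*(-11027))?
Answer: -4062476/485109 ≈ -8.3744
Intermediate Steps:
v(q, l) = -5 + l*q
c(H, R) = -1/4 + (-5 - 2*H)/H (c(H, R) = (-5 + H*(-2))/H - 1/4 = (-5 - 2*H)/H - 1*1/4 = (-5 - 2*H)/H - 1/4 = -1/4 + (-5 - 2*H)/H)
y(U, N) = -9/4 - 5/U
-92329/(y(-11, -23) - 1*(-11027)) = -92329/((-9/4 - 5/(-11)) - 1*(-11027)) = -92329/((-9/4 - 5*(-1/11)) + 11027) = -92329/((-9/4 + 5/11) + 11027) = -92329/(-79/44 + 11027) = -92329/485109/44 = -92329*44/485109 = -4062476/485109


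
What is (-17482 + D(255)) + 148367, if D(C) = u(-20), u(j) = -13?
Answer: 130872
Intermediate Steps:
D(C) = -13
(-17482 + D(255)) + 148367 = (-17482 - 13) + 148367 = -17495 + 148367 = 130872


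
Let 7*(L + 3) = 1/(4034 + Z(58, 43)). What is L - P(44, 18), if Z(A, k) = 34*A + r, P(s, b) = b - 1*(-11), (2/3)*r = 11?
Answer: -2698078/84315 ≈ -32.000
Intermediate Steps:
r = 33/2 (r = (3/2)*11 = 33/2 ≈ 16.500)
P(s, b) = 11 + b (P(s, b) = b + 11 = 11 + b)
Z(A, k) = 33/2 + 34*A (Z(A, k) = 34*A + 33/2 = 33/2 + 34*A)
L = -252943/84315 (L = -3 + 1/(7*(4034 + (33/2 + 34*58))) = -3 + 1/(7*(4034 + (33/2 + 1972))) = -3 + 1/(7*(4034 + 3977/2)) = -3 + 1/(7*(12045/2)) = -3 + (⅐)*(2/12045) = -3 + 2/84315 = -252943/84315 ≈ -3.0000)
L - P(44, 18) = -252943/84315 - (11 + 18) = -252943/84315 - 1*29 = -252943/84315 - 29 = -2698078/84315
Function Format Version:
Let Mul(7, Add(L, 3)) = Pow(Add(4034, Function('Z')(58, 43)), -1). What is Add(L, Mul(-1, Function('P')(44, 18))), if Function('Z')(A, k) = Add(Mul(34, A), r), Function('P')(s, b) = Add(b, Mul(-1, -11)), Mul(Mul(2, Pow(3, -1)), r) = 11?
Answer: Rational(-2698078, 84315) ≈ -32.000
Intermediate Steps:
r = Rational(33, 2) (r = Mul(Rational(3, 2), 11) = Rational(33, 2) ≈ 16.500)
Function('P')(s, b) = Add(11, b) (Function('P')(s, b) = Add(b, 11) = Add(11, b))
Function('Z')(A, k) = Add(Rational(33, 2), Mul(34, A)) (Function('Z')(A, k) = Add(Mul(34, A), Rational(33, 2)) = Add(Rational(33, 2), Mul(34, A)))
L = Rational(-252943, 84315) (L = Add(-3, Mul(Rational(1, 7), Pow(Add(4034, Add(Rational(33, 2), Mul(34, 58))), -1))) = Add(-3, Mul(Rational(1, 7), Pow(Add(4034, Add(Rational(33, 2), 1972)), -1))) = Add(-3, Mul(Rational(1, 7), Pow(Add(4034, Rational(3977, 2)), -1))) = Add(-3, Mul(Rational(1, 7), Pow(Rational(12045, 2), -1))) = Add(-3, Mul(Rational(1, 7), Rational(2, 12045))) = Add(-3, Rational(2, 84315)) = Rational(-252943, 84315) ≈ -3.0000)
Add(L, Mul(-1, Function('P')(44, 18))) = Add(Rational(-252943, 84315), Mul(-1, Add(11, 18))) = Add(Rational(-252943, 84315), Mul(-1, 29)) = Add(Rational(-252943, 84315), -29) = Rational(-2698078, 84315)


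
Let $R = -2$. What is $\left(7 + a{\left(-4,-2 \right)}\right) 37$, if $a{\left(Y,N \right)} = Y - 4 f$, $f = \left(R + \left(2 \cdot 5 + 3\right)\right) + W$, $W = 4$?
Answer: $-2109$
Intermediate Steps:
$f = 15$ ($f = \left(-2 + \left(2 \cdot 5 + 3\right)\right) + 4 = \left(-2 + \left(10 + 3\right)\right) + 4 = \left(-2 + 13\right) + 4 = 11 + 4 = 15$)
$a{\left(Y,N \right)} = -60 + Y$ ($a{\left(Y,N \right)} = Y - 60 = -60 + Y$)
$\left(7 + a{\left(-4,-2 \right)}\right) 37 = \left(7 - 64\right) 37 = \left(-57\right) 37 = -2109$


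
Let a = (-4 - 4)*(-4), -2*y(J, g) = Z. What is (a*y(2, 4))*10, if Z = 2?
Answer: -320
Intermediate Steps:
y(J, g) = -1 (y(J, g) = -½*2 = -1)
a = 32 (a = -8*(-4) = 32)
(a*y(2, 4))*10 = (32*(-1))*10 = -32*10 = -320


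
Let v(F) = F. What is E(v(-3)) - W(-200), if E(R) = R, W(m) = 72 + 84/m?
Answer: -3729/50 ≈ -74.580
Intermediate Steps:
E(v(-3)) - W(-200) = -3 - (72 + 84/(-200)) = -3 - (72 + 84*(-1/200)) = -3 - (72 - 21/50) = -3 - 1*3579/50 = -3 - 3579/50 = -3729/50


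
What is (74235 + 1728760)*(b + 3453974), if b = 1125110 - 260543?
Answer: 7786307830295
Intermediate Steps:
b = 864567
(74235 + 1728760)*(b + 3453974) = (74235 + 1728760)*(864567 + 3453974) = 1802995*4318541 = 7786307830295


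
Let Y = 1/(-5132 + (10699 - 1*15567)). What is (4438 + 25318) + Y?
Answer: 297559999/10000 ≈ 29756.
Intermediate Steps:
Y = -1/10000 (Y = 1/(-5132 + (10699 - 15567)) = 1/(-5132 - 4868) = 1/(-10000) = -1/10000 ≈ -0.00010000)
(4438 + 25318) + Y = (4438 + 25318) - 1/10000 = 29756 - 1/10000 = 297559999/10000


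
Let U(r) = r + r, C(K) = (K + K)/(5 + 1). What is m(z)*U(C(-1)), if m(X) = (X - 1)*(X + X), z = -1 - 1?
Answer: -8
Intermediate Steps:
C(K) = K/3 (C(K) = (2*K)/6 = (2*K)*(⅙) = K/3)
z = -2
U(r) = 2*r
m(X) = 2*X*(-1 + X) (m(X) = (-1 + X)*(2*X) = 2*X*(-1 + X))
m(z)*U(C(-1)) = (2*(-2)*(-1 - 2))*(2*((⅓)*(-1))) = (2*(-2)*(-3))*(2*(-⅓)) = 12*(-⅔) = -8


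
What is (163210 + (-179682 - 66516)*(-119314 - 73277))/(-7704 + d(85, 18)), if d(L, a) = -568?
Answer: -11853920557/2068 ≈ -5.7321e+6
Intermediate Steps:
(163210 + (-179682 - 66516)*(-119314 - 73277))/(-7704 + d(85, 18)) = (163210 + (-179682 - 66516)*(-119314 - 73277))/(-7704 - 568) = (163210 - 246198*(-192591))/(-8272) = (163210 + 47415519018)*(-1/8272) = 47415682228*(-1/8272) = -11853920557/2068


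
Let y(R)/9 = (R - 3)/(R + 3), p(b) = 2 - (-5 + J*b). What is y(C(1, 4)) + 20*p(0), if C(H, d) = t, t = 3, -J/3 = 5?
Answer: 140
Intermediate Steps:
J = -15 (J = -3*5 = -15)
C(H, d) = 3
p(b) = 7 + 15*b (p(b) = 2 - (-5 - 15*b) = 2 + (5 + 15*b) = 7 + 15*b)
y(R) = 9*(-3 + R)/(3 + R) (y(R) = 9*((R - 3)/(R + 3)) = 9*((-3 + R)/(3 + R)) = 9*(-3 + R)/(3 + R))
y(C(1, 4)) + 20*p(0) = 9*(-3 + 3)/(3 + 3) + 20*(7 + 15*0) = 9*0/6 + 20*(7 + 0) = 9*(1/6)*0 + 20*7 = 0 + 140 = 140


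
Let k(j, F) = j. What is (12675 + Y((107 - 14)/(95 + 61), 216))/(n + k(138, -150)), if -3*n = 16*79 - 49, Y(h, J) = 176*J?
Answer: -16897/89 ≈ -189.85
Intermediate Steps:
n = -405 (n = -(16*79 - 49)/3 = -(1264 - 49)/3 = -⅓*1215 = -405)
(12675 + Y((107 - 14)/(95 + 61), 216))/(n + k(138, -150)) = (12675 + 176*216)/(-405 + 138) = (12675 + 38016)/(-267) = 50691*(-1/267) = -16897/89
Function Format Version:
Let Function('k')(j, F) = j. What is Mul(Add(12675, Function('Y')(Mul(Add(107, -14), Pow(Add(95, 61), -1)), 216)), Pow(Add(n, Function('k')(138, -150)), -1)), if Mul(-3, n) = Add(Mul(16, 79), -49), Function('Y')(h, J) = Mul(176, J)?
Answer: Rational(-16897, 89) ≈ -189.85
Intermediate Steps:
n = -405 (n = Mul(Rational(-1, 3), Add(Mul(16, 79), -49)) = Mul(Rational(-1, 3), Add(1264, -49)) = Mul(Rational(-1, 3), 1215) = -405)
Mul(Add(12675, Function('Y')(Mul(Add(107, -14), Pow(Add(95, 61), -1)), 216)), Pow(Add(n, Function('k')(138, -150)), -1)) = Mul(Add(12675, Mul(176, 216)), Pow(Add(-405, 138), -1)) = Mul(Add(12675, 38016), Pow(-267, -1)) = Mul(50691, Rational(-1, 267)) = Rational(-16897, 89)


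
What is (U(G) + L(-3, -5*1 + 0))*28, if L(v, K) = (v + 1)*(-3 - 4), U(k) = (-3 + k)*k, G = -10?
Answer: 4032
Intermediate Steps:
U(k) = k*(-3 + k)
L(v, K) = -7 - 7*v (L(v, K) = (1 + v)*(-7) = -7 - 7*v)
(U(G) + L(-3, -5*1 + 0))*28 = (-10*(-3 - 10) + (-7 - 7*(-3)))*28 = (-10*(-13) + (-7 + 21))*28 = (130 + 14)*28 = 144*28 = 4032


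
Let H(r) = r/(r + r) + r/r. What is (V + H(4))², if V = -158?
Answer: 97969/4 ≈ 24492.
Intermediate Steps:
H(r) = 3/2 (H(r) = r/((2*r)) + 1 = r*(1/(2*r)) + 1 = ½ + 1 = 3/2)
(V + H(4))² = (-158 + 3/2)² = (-313/2)² = 97969/4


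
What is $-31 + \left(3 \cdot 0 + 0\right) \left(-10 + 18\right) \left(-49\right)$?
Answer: $-31$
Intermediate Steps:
$-31 + \left(3 \cdot 0 + 0\right) \left(-10 + 18\right) \left(-49\right) = -31 + \left(0 + 0\right) 8 \left(-49\right) = -31 + 0 \cdot 8 \left(-49\right) = -31 + 0 \left(-49\right) = -31 + 0 = -31$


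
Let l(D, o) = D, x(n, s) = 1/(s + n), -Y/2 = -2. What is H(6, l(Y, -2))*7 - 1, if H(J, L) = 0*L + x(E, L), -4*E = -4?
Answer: ⅖ ≈ 0.40000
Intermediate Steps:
E = 1 (E = -¼*(-4) = 1)
Y = 4 (Y = -2*(-2) = 4)
x(n, s) = 1/(n + s)
H(J, L) = 1/(1 + L) (H(J, L) = 0*L + 1/(1 + L) = 0 + 1/(1 + L) = 1/(1 + L))
H(6, l(Y, -2))*7 - 1 = 7/(1 + 4) - 1 = 7/5 - 1 = ⅖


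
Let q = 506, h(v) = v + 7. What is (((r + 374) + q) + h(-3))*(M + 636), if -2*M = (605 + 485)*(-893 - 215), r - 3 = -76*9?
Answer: 122712688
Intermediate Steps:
r = -681 (r = 3 - 76*9 = 3 - 684 = -681)
h(v) = 7 + v
M = 603860 (M = -(605 + 485)*(-893 - 215)/2 = -545*(-1108) = -1/2*(-1207720) = 603860)
(((r + 374) + q) + h(-3))*(M + 636) = (((-681 + 374) + 506) + (7 - 3))*(603860 + 636) = ((-307 + 506) + 4)*604496 = (199 + 4)*604496 = 203*604496 = 122712688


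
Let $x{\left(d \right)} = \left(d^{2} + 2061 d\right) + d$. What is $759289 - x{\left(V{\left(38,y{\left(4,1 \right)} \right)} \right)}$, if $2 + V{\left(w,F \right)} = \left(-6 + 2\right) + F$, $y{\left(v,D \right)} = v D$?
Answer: $763409$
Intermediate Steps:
$y{\left(v,D \right)} = D v$
$V{\left(w,F \right)} = -6 + F$ ($V{\left(w,F \right)} = -2 + \left(\left(-6 + 2\right) + F\right) = -2 + \left(-4 + F\right) = -6 + F$)
$x{\left(d \right)} = d^{2} + 2062 d$
$759289 - x{\left(V{\left(38,y{\left(4,1 \right)} \right)} \right)} = 759289 - \left(-6 + 1 \cdot 4\right) \left(2062 + \left(-6 + 1 \cdot 4\right)\right) = 759289 - \left(-6 + 4\right) \left(2062 + \left(-6 + 4\right)\right) = 759289 - - 2 \left(2062 - 2\right) = 759289 - \left(-2\right) 2060 = 759289 - -4120 = 759289 + 4120 = 763409$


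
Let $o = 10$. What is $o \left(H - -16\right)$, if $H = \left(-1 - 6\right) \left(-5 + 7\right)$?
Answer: $20$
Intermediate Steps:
$H = -14$ ($H = \left(-7\right) 2 = -14$)
$o \left(H - -16\right) = 10 \left(-14 - -16\right) = 10 \left(-14 + 16\right) = 10 \cdot 2 = 20$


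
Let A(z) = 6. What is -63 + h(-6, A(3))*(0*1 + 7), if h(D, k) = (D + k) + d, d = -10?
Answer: -133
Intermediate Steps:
h(D, k) = -10 + D + k (h(D, k) = (D + k) - 10 = -10 + D + k)
-63 + h(-6, A(3))*(0*1 + 7) = -63 + (-10 - 6 + 6)*(0*1 + 7) = -63 - 10*(0 + 7) = -63 - 10*7 = -63 - 70 = -133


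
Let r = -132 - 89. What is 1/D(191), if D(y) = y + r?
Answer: -1/30 ≈ -0.033333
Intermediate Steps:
r = -221
D(y) = -221 + y (D(y) = y - 221 = -221 + y)
1/D(191) = 1/(-221 + 191) = 1/(-30) = -1/30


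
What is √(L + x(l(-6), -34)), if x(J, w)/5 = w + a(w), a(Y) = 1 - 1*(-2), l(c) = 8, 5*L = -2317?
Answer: 2*I*√3865/5 ≈ 24.868*I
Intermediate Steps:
L = -2317/5 (L = (⅕)*(-2317) = -2317/5 ≈ -463.40)
a(Y) = 3 (a(Y) = 1 + 2 = 3)
x(J, w) = 15 + 5*w (x(J, w) = 5*(w + 3) = 5*(3 + w) = 15 + 5*w)
√(L + x(l(-6), -34)) = √(-2317/5 + (15 + 5*(-34))) = √(-2317/5 + (15 - 170)) = √(-2317/5 - 155) = √(-3092/5) = 2*I*√3865/5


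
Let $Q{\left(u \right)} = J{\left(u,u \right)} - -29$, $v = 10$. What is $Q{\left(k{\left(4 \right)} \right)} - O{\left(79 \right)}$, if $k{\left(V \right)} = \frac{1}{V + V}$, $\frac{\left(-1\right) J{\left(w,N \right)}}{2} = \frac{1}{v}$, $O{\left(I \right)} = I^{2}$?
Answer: $- \frac{31061}{5} \approx -6212.2$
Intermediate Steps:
$J{\left(w,N \right)} = - \frac{1}{5}$ ($J{\left(w,N \right)} = - \frac{2}{10} = \left(-2\right) \frac{1}{10} = - \frac{1}{5}$)
$k{\left(V \right)} = \frac{1}{2 V}$
$Q{\left(u \right)} = \frac{144}{5}$ ($Q{\left(u \right)} = - \frac{1}{5} - -29 = - \frac{1}{5} + 29 = \frac{144}{5}$)
$Q{\left(k{\left(4 \right)} \right)} - O{\left(79 \right)} = \frac{144}{5} - 79^{2} = \frac{144}{5} - 6241 = - \frac{31061}{5}$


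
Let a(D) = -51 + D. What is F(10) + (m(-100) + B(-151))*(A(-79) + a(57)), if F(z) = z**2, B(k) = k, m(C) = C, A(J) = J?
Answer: 18423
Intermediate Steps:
F(10) + (m(-100) + B(-151))*(A(-79) + a(57)) = 10**2 + (-100 - 151)*(-79 + (-51 + 57)) = 100 - 251*(-79 + 6) = 100 - 251*(-73) = 100 + 18323 = 18423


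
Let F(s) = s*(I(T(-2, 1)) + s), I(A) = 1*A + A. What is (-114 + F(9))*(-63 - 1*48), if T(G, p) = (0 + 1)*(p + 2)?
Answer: -2331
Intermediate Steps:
T(G, p) = 2 + p (T(G, p) = 1*(2 + p) = 2 + p)
I(A) = 2*A (I(A) = A + A = 2*A)
F(s) = s*(6 + s) (F(s) = s*(2*(2 + 1) + s) = s*(2*3 + s) = s*(6 + s))
(-114 + F(9))*(-63 - 1*48) = (-114 + 9*(6 + 9))*(-63 - 1*48) = (-114 + 9*15)*(-63 - 48) = (-114 + 135)*(-111) = 21*(-111) = -2331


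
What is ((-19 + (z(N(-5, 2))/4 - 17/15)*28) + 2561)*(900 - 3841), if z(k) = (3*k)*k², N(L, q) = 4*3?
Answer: -1711585534/15 ≈ -1.1411e+8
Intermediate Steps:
N(L, q) = 12
z(k) = 3*k³
((-19 + (z(N(-5, 2))/4 - 17/15)*28) + 2561)*(900 - 3841) = ((-19 + ((3*12³)/4 - 17/15)*28) + 2561)*(900 - 3841) = ((-19 + ((3*1728)*(¼) - 17*1/15)*28) + 2561)*(-2941) = ((-19 + (5184*(¼) - 17/15)*28) + 2561)*(-2941) = ((-19 + (1296 - 17/15)*28) + 2561)*(-2941) = ((-19 + (19423/15)*28) + 2561)*(-2941) = ((-19 + 543844/15) + 2561)*(-2941) = (543559/15 + 2561)*(-2941) = (581974/15)*(-2941) = -1711585534/15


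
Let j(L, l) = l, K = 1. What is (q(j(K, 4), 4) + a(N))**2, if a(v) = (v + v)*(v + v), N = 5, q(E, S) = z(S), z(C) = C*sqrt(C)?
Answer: 11664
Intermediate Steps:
z(C) = C**(3/2)
q(E, S) = S**(3/2)
a(v) = 4*v**2 (a(v) = (2*v)*(2*v) = 4*v**2)
(q(j(K, 4), 4) + a(N))**2 = (4**(3/2) + 4*5**2)**2 = (8 + 4*25)**2 = (8 + 100)**2 = 108**2 = 11664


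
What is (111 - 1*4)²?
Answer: 11449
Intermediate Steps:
(111 - 1*4)² = (111 - 4)² = 107² = 11449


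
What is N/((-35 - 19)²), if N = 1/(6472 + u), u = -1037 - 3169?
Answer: 1/6607656 ≈ 1.5134e-7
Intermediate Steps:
u = -4206
N = 1/2266 (N = 1/(6472 - 4206) = 1/2266 ≈ 0.00044131)
N/((-35 - 19)²) = 1/(2266*((-35 - 19)²)) = 1/(2266*((-54)²)) = (1/2266)/2916 = (1/2266)*(1/2916) = 1/6607656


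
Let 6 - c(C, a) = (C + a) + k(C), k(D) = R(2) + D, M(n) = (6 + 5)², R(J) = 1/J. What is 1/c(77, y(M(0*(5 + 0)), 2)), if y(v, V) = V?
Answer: -2/301 ≈ -0.0066445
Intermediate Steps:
M(n) = 121 (M(n) = 11² = 121)
k(D) = ½ + D (k(D) = 1/2 + D = ½ + D)
c(C, a) = 11/2 - a - 2*C (c(C, a) = 6 - ((C + a) + (½ + C)) = 6 - (½ + a + 2*C) = 6 + (-½ - a - 2*C) = 11/2 - a - 2*C)
1/c(77, y(M(0*(5 + 0)), 2)) = 1/(11/2 - 1*2 - 2*77) = 1/(11/2 - 2 - 154) = 1/(-301/2) = -2/301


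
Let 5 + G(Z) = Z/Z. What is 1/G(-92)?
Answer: -¼ ≈ -0.25000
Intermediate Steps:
G(Z) = -4 (G(Z) = -5 + Z/Z = -5 + 1 = -4)
1/G(-92) = 1/(-4) = -¼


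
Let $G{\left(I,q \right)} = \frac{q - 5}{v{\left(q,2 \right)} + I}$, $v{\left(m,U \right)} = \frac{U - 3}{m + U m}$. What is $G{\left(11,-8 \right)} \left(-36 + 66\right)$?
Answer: $- \frac{1872}{53} \approx -35.321$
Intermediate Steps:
$v{\left(m,U \right)} = \frac{-3 + U}{m + U m}$
$G{\left(I,q \right)} = \frac{-5 + q}{I - \frac{1}{3 q}}$ ($G{\left(I,q \right)} = \frac{q - 5}{\frac{-3 + 2}{q \left(1 + 2\right)} + I} = \frac{-5 + q}{\frac{1}{q} \frac{1}{3} \left(-1\right) + I} = \frac{-5 + q}{- \frac{1}{3 q} + I} = \frac{-5 + q}{I - \frac{1}{3 q}}$)
$G{\left(11,-8 \right)} \left(-36 + 66\right) = 3 \left(-8\right) \frac{1}{-1 + 3 \cdot 11 \left(-8\right)} \left(-5 - 8\right) \left(-36 + 66\right) = 3 \left(-8\right) \frac{1}{-1 - 264} \left(-13\right) 30 = 3 \left(-8\right) \frac{1}{-265} \left(-13\right) 30 = 3 \left(-8\right) \left(- \frac{1}{265}\right) \left(-13\right) 30 = \left(- \frac{312}{265}\right) 30 = - \frac{1872}{53}$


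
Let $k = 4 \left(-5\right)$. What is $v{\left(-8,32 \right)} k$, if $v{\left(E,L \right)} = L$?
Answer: $-640$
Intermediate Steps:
$k = -20$
$v{\left(-8,32 \right)} k = 32 \left(-20\right) = -640$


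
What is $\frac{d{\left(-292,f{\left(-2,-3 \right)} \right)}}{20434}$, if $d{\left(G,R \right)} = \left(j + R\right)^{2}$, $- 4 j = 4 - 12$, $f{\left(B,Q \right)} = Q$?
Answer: $\frac{1}{20434} \approx 4.8938 \cdot 10^{-5}$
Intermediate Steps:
$j = 2$ ($j = - \frac{4 - 12}{4} = \left(- \frac{1}{4}\right) \left(-8\right) = 2$)
$d{\left(G,R \right)} = \left(2 + R\right)^{2}$
$\frac{d{\left(-292,f{\left(-2,-3 \right)} \right)}}{20434} = \frac{\left(2 - 3\right)^{2}}{20434} = \left(-1\right)^{2} \cdot \frac{1}{20434} = 1 \cdot \frac{1}{20434} = \frac{1}{20434}$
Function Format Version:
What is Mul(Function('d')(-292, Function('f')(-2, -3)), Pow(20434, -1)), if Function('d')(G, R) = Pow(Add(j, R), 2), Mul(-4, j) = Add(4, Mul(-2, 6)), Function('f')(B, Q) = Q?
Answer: Rational(1, 20434) ≈ 4.8938e-5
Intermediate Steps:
j = 2 (j = Mul(Rational(-1, 4), Add(4, Mul(-2, 6))) = Mul(Rational(-1, 4), Add(4, -12)) = Mul(Rational(-1, 4), -8) = 2)
Function('d')(G, R) = Pow(Add(2, R), 2)
Mul(Function('d')(-292, Function('f')(-2, -3)), Pow(20434, -1)) = Mul(Pow(Add(2, -3), 2), Pow(20434, -1)) = Mul(Pow(-1, 2), Rational(1, 20434)) = Mul(1, Rational(1, 20434)) = Rational(1, 20434)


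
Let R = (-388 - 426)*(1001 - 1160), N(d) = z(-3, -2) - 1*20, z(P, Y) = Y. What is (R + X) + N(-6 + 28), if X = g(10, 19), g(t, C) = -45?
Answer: 129359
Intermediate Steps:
X = -45
N(d) = -22 (N(d) = -2 - 1*20 = -2 - 20 = -22)
R = 129426 (R = -814*(-159) = 129426)
(R + X) + N(-6 + 28) = (129426 - 45) - 22 = 129381 - 22 = 129359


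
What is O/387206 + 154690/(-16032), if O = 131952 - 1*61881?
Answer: -14693379467/1551921648 ≈ -9.4679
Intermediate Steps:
O = 70071 (O = 131952 - 61881 = 70071)
O/387206 + 154690/(-16032) = 70071/387206 + 154690/(-16032) = 70071*(1/387206) + 154690*(-1/16032) = 70071/387206 - 77345/8016 = -14693379467/1551921648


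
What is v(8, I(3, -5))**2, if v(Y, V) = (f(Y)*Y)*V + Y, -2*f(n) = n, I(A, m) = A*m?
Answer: 238144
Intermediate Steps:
f(n) = -n/2
v(Y, V) = Y - V*Y**2/2 (v(Y, V) = ((-Y/2)*Y)*V + Y = (-Y**2/2)*V + Y = -V*Y**2/2 + Y = Y - V*Y**2/2)
v(8, I(3, -5))**2 = ((1/2)*8*(2 - 1*3*(-5)*8))**2 = ((1/2)*8*(2 - 1*(-15)*8))**2 = ((1/2)*8*(2 + 120))**2 = ((1/2)*8*122)**2 = 488**2 = 238144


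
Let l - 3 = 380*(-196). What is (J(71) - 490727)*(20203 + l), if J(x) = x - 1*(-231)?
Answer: 26617326450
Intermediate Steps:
l = -74477 (l = 3 + 380*(-196) = 3 - 74480 = -74477)
J(x) = 231 + x (J(x) = x + 231 = 231 + x)
(J(71) - 490727)*(20203 + l) = ((231 + 71) - 490727)*(20203 - 74477) = (302 - 490727)*(-54274) = -490425*(-54274) = 26617326450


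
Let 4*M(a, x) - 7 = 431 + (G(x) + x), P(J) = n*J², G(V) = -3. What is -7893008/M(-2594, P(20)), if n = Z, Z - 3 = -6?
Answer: 31572032/765 ≈ 41271.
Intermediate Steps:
Z = -3 (Z = 3 - 6 = -3)
n = -3
P(J) = -3*J²
M(a, x) = 435/4 + x/4 (M(a, x) = 7/4 + (431 + (-3 + x))/4 = 7/4 + (428 + x)/4 = 7/4 + (107 + x/4) = 435/4 + x/4)
-7893008/M(-2594, P(20)) = -7893008/(435/4 + (-3*20²)/4) = -7893008/(435/4 + (-3*400)/4) = -7893008/(435/4 + (¼)*(-1200)) = -7893008/(435/4 - 300) = -7893008/(-765/4) = -7893008*(-4/765) = 31572032/765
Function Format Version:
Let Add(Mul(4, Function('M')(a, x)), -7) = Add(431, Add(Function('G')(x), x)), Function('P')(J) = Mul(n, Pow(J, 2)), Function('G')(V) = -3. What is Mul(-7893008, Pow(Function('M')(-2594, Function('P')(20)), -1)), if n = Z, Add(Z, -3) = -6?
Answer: Rational(31572032, 765) ≈ 41271.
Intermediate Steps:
Z = -3 (Z = Add(3, -6) = -3)
n = -3
Function('P')(J) = Mul(-3, Pow(J, 2))
Function('M')(a, x) = Add(Rational(435, 4), Mul(Rational(1, 4), x)) (Function('M')(a, x) = Add(Rational(7, 4), Mul(Rational(1, 4), Add(431, Add(-3, x)))) = Add(Rational(7, 4), Mul(Rational(1, 4), Add(428, x))) = Add(Rational(7, 4), Add(107, Mul(Rational(1, 4), x))) = Add(Rational(435, 4), Mul(Rational(1, 4), x)))
Mul(-7893008, Pow(Function('M')(-2594, Function('P')(20)), -1)) = Mul(-7893008, Pow(Add(Rational(435, 4), Mul(Rational(1, 4), Mul(-3, Pow(20, 2)))), -1)) = Mul(-7893008, Pow(Add(Rational(435, 4), Mul(Rational(1, 4), Mul(-3, 400))), -1)) = Mul(-7893008, Pow(Add(Rational(435, 4), Mul(Rational(1, 4), -1200)), -1)) = Mul(-7893008, Pow(Add(Rational(435, 4), -300), -1)) = Mul(-7893008, Pow(Rational(-765, 4), -1)) = Mul(-7893008, Rational(-4, 765)) = Rational(31572032, 765)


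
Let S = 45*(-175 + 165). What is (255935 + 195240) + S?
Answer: 450725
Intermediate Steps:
S = -450 (S = 45*(-10) = -450)
(255935 + 195240) + S = (255935 + 195240) - 450 = 451175 - 450 = 450725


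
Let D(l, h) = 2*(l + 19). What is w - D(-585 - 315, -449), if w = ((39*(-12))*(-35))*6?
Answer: 100042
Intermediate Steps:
D(l, h) = 38 + 2*l (D(l, h) = 2*(19 + l) = 38 + 2*l)
w = 98280 (w = -468*(-35)*6 = 16380*6 = 98280)
w - D(-585 - 315, -449) = 98280 - (38 + 2*(-585 - 315)) = 98280 - (38 + 2*(-900)) = 98280 - (38 - 1800) = 98280 - 1*(-1762) = 98280 + 1762 = 100042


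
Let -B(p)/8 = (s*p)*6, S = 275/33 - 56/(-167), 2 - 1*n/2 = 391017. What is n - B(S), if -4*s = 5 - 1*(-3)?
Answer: -130737986/167 ≈ -7.8286e+5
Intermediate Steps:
s = -2 (s = -(5 - 1*(-3))/4 = -(5 + 3)/4 = -¼*8 = -2)
n = -782030 (n = 4 - 2*391017 = 4 - 782034 = -782030)
S = 4343/501 (S = 275*(1/33) - 56*(-1/167) = 25/3 + 56/167 = 4343/501 ≈ 8.6687)
B(p) = 96*p (B(p) = -8*(-2*p)*6 = -(-96)*p = 96*p)
n - B(S) = -782030 - 96*4343/501 = -782030 - 1*138976/167 = -782030 - 138976/167 = -130737986/167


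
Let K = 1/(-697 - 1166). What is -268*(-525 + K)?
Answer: 262124368/1863 ≈ 1.4070e+5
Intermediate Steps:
K = -1/1863 (K = 1/(-1863) = -1/1863 ≈ -0.00053677)
-268*(-525 + K) = -268*(-525 - 1/1863) = -268*(-978076/1863) = 262124368/1863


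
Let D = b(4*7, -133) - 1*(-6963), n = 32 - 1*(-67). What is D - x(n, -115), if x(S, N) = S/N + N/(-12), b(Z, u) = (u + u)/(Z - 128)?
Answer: 48002869/6900 ≈ 6956.9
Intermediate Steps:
n = 99 (n = 32 + 67 = 99)
b(Z, u) = 2*u/(-128 + Z) (b(Z, u) = (2*u)/(-128 + Z) = 2*u/(-128 + Z))
x(S, N) = -N/12 + S/N (x(S, N) = S/N + N*(-1/12) = S/N - N/12 = -N/12 + S/N)
D = 348283/50 (D = 2*(-133)/(-128 + 4*7) - 1*(-6963) = 2*(-133)/(-128 + 28) + 6963 = 2*(-133)/(-100) + 6963 = 2*(-133)*(-1/100) + 6963 = 133/50 + 6963 = 348283/50 ≈ 6965.7)
D - x(n, -115) = 348283/50 - (-1/12*(-115) + 99/(-115)) = 348283/50 - (115/12 + 99*(-1/115)) = 348283/50 - (115/12 - 99/115) = 348283/50 - 1*12037/1380 = 348283/50 - 12037/1380 = 48002869/6900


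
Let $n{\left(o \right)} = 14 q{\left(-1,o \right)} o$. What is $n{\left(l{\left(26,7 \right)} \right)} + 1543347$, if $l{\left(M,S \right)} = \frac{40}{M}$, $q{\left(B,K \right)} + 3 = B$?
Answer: $\frac{20062391}{13} \approx 1.5433 \cdot 10^{6}$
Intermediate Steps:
$q{\left(B,K \right)} = -3 + B$
$n{\left(o \right)} = - 56 o$ ($n{\left(o \right)} = 14 \left(-3 - 1\right) o = 14 \left(-4\right) o = - 56 o$)
$n{\left(l{\left(26,7 \right)} \right)} + 1543347 = - 56 \cdot \frac{40}{26} + 1543347 = - 56 \cdot 40 \cdot \frac{1}{26} + 1543347 = \left(-56\right) \frac{20}{13} + 1543347 = - \frac{1120}{13} + 1543347 = \frac{20062391}{13}$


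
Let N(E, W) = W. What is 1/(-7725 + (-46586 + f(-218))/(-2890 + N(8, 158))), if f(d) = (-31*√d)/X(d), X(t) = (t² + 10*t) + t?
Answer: -17335471492087056/133620913222591260343 - 565524*I*√218/133620913222591260343 ≈ -0.00012974 - 6.2489e-14*I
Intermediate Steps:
X(t) = t² + 11*t
f(d) = -31/(√d*(11 + d)) (f(d) = (-31*√d)/((d*(11 + d))) = (-31*√d)*(1/(d*(11 + d))) = -31/(√d*(11 + d)))
1/(-7725 + (-46586 + f(-218))/(-2890 + N(8, 158))) = 1/(-7725 + (-46586 - 31/(√(-218)*(11 - 218)))/(-2890 + 158)) = 1/(-7725 + (-46586 - 31*(-I*√218/218)/(-207))/(-2732)) = 1/(-7725 + (-46586 - 31*(-I*√218/218)*(-1/207))*(-1/2732)) = 1/(-7725 + (-46586 - 31*I*√218/45126)*(-1/2732)) = 1/(-7725 + (23293/1366 + 31*I*√218/123284232)) = 1/(-10529057/1366 + 31*I*√218/123284232)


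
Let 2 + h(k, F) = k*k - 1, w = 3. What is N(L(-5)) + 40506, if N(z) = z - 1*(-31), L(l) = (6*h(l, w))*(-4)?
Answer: 40009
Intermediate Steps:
h(k, F) = -3 + k² (h(k, F) = -2 + (k*k - 1) = -2 + (k² - 1) = -2 + (-1 + k²) = -3 + k²)
L(l) = 72 - 24*l² (L(l) = (6*(-3 + l²))*(-4) = (-18 + 6*l²)*(-4) = 72 - 24*l²)
N(z) = 31 + z (N(z) = z + 31 = 31 + z)
N(L(-5)) + 40506 = (31 + (72 - 24*(-5)²)) + 40506 = (31 + (72 - 24*25)) + 40506 = (31 + (72 - 600)) + 40506 = (31 - 528) + 40506 = -497 + 40506 = 40009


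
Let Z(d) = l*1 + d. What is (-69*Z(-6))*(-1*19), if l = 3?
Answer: -3933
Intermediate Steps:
Z(d) = 3 + d (Z(d) = 3*1 + d = 3 + d)
(-69*Z(-6))*(-1*19) = (-69*(3 - 6))*(-1*19) = -69*(-3)*(-19) = 207*(-19) = -3933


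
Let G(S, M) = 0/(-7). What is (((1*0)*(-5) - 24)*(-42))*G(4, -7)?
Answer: 0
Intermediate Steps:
G(S, M) = 0 (G(S, M) = 0*(-1/7) = 0)
(((1*0)*(-5) - 24)*(-42))*G(4, -7) = (((1*0)*(-5) - 24)*(-42))*0 = ((0*(-5) - 24)*(-42))*0 = ((0 - 24)*(-42))*0 = -24*(-42)*0 = 1008*0 = 0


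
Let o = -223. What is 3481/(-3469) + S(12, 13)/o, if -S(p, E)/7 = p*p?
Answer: 2720489/773587 ≈ 3.5167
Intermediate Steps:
S(p, E) = -7*p² (S(p, E) = -7*p*p = -7*p²)
3481/(-3469) + S(12, 13)/o = 3481/(-3469) - 7*12²/(-223) = 3481*(-1/3469) - 7*144*(-1/223) = -3481/3469 - 1008*(-1/223) = -3481/3469 + 1008/223 = 2720489/773587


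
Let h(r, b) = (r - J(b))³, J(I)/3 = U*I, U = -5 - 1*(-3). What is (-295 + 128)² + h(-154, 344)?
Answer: 6967898889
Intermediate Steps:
U = -2 (U = -5 + 3 = -2)
J(I) = -6*I (J(I) = 3*(-2*I) = -6*I)
h(r, b) = (r + 6*b)³ (h(r, b) = (r - (-6)*b)³ = (r + 6*b)³)
(-295 + 128)² + h(-154, 344) = (-295 + 128)² + (-154 + 6*344)³ = (-167)² + (-154 + 2064)³ = 27889 + 1910³ = 27889 + 6967871000 = 6967898889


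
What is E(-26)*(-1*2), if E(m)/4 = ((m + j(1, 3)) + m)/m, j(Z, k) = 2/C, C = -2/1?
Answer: -212/13 ≈ -16.308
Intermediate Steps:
C = -2 (C = -2*1 = -2)
j(Z, k) = -1 (j(Z, k) = 2/(-2) = 2*(-½) = -1)
E(m) = 4*(-1 + 2*m)/m (E(m) = 4*(((m - 1) + m)/m) = 4*(((-1 + m) + m)/m) = 4*((-1 + 2*m)/m) = 4*(-1 + 2*m)/m)
E(-26)*(-1*2) = (8 - 4/(-26))*(-1*2) = (8 - 4*(-1/26))*(-2) = (8 + 2/13)*(-2) = (106/13)*(-2) = -212/13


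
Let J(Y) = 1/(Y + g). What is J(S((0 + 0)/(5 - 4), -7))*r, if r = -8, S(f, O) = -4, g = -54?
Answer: 4/29 ≈ 0.13793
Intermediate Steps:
J(Y) = 1/(-54 + Y) (J(Y) = 1/(Y - 54) = 1/(-54 + Y))
J(S((0 + 0)/(5 - 4), -7))*r = -8/(-54 - 4) = -8/(-58) = -1/58*(-8) = 4/29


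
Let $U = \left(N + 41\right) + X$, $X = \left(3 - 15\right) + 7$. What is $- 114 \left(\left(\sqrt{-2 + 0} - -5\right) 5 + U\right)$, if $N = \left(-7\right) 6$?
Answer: $-2166 - 570 i \sqrt{2} \approx -2166.0 - 806.1 i$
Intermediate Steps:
$X = -5$ ($X = -12 + 7 = -5$)
$N = -42$
$U = -6$ ($U = \left(-42 + 41\right) - 5 = -1 - 5 = -6$)
$- 114 \left(\left(\sqrt{-2 + 0} - -5\right) 5 + U\right) = - 114 \left(\left(\sqrt{-2 + 0} - -5\right) 5 - 6\right) = - 114 \left(\left(\sqrt{-2} + 5\right) 5 - 6\right) = - 114 \left(\left(i \sqrt{2} + 5\right) 5 - 6\right) = - 114 \left(\left(5 + i \sqrt{2}\right) 5 - 6\right) = - 114 \left(\left(25 + 5 i \sqrt{2}\right) - 6\right) = - 114 \left(19 + 5 i \sqrt{2}\right) = -2166 - 570 i \sqrt{2}$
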